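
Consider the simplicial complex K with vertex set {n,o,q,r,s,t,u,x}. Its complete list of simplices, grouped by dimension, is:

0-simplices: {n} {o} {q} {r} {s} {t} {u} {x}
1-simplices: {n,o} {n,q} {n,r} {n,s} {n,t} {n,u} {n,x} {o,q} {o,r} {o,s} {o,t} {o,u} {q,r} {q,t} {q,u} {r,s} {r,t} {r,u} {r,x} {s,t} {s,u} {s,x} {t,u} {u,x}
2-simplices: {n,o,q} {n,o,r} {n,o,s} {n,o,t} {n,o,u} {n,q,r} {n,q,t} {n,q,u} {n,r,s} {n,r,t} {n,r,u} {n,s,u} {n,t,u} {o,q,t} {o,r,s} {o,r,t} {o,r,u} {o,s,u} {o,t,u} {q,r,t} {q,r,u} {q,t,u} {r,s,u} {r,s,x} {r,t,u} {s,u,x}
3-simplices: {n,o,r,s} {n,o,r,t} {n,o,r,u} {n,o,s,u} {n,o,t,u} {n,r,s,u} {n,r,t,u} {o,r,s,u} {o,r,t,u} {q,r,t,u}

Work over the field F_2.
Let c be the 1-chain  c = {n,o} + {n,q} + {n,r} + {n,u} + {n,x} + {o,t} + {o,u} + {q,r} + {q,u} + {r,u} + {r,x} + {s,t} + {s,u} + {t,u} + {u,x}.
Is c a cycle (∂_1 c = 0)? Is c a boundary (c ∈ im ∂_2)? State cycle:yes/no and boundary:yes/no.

n_0=8 n_1=24 n_2=26 n_3=10  [Z2]
∂1: piv[no,nq,nr,ns,nt,nu,nx] rk=7  ker:oq,or,os,ot,ou,qr,qt,qu,rs,rt,ru,rx,st,su,sx,tu,ux
∂2: piv[noq,nor,nos,not,nou,nqr,nqt,nqu,nrs,nrt,nru,nsu,ntu,rsx,sux] rk=15  ker:oqt,ors,ort,oru,osu,otu,qrt,qru,qtu,rsu,rtu
∂3: piv[nors,nort,noru,nosu,notu,nrsu,nrtu,qrtu] rk=8  ker:orsu,ortu
∂1c = {n} + {o} + {q} + {t} + {u} + {x}

cycle:no boundary:no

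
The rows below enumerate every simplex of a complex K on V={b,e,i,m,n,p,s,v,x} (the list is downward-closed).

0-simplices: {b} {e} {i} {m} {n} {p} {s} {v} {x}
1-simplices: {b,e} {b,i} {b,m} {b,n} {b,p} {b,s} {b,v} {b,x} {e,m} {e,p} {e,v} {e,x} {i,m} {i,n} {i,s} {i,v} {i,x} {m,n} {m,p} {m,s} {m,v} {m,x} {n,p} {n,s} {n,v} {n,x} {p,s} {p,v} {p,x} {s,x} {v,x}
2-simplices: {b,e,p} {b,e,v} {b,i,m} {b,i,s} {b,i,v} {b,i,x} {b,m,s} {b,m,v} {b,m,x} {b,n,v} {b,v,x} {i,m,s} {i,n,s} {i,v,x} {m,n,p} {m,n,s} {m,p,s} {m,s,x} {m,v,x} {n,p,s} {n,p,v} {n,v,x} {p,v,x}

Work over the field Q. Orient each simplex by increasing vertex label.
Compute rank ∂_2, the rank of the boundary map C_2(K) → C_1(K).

rank∂_2=19

n_0=9 n_1=31 n_2=23  [Q]
∂1: piv[be,bi,bm,bn,bp,bs,bv,bx] rk=8  ker:em,ep,ev,ex,im,in,is,iv,ix,mn,mp,ms,mv,mx,np,ns,nv,nx,ps,pv,px,sx,vx
∂2: piv[bep,bev,bim,bis,biv,bix,bms,bmv,bmx,bnv,bvx,ins,mnp,mns,mps,msx,npv,nvx,pvx] rk=19  ker:ims,ivx,mvx,nps
rk∂_2=19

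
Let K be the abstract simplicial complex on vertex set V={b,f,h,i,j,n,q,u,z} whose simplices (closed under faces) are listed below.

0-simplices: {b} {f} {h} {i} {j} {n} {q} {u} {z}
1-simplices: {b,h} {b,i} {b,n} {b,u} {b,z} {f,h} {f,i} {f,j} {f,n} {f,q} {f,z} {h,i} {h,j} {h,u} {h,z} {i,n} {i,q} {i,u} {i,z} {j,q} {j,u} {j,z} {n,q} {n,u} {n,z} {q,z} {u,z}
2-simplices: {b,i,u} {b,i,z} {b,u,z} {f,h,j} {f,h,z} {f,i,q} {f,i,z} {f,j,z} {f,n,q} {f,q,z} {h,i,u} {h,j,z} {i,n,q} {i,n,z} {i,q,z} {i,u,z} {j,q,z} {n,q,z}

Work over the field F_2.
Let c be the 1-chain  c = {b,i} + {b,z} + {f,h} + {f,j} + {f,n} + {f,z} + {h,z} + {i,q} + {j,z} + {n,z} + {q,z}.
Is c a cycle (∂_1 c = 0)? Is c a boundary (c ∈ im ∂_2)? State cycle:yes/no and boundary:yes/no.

cycle:yes boundary:yes

n_0=9 n_1=27 n_2=18  [Z2]
∂1: piv[bh,bi,bn,bu,bz,fh,fj,fq] rk=8  ker:fi,fn,fz,hi,hj,hu,hz,in,iq,iu,iz,jq,ju,jz,nq,nu,nz,qz,uz
∂2: piv[biu,biz,buz,fhj,fhz,fiq,fiz,fjz,fnq,fqz,hiu,inq,inz,jqz] rk=14  ker:hjz,iqz,iuz,nqz
∂1c = 0
c vs im∂2: reduces to 0 ⇒ boundary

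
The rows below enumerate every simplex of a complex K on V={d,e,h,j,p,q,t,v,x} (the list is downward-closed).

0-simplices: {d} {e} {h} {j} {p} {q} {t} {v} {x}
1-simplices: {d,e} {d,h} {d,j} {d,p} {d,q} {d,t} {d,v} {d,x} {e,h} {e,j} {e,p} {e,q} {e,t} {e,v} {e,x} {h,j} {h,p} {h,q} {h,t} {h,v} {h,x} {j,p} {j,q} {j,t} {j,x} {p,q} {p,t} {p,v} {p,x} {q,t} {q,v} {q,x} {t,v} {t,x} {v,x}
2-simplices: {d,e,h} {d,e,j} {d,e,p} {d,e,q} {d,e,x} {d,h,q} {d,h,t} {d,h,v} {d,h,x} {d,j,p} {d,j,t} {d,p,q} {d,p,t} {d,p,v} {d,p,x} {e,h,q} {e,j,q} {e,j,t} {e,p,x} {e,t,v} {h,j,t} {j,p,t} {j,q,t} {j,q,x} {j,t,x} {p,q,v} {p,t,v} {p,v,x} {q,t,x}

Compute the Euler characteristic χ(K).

χ(K)=3

n_0=9 n_1=35 n_2=29
χ=+9−35+29=3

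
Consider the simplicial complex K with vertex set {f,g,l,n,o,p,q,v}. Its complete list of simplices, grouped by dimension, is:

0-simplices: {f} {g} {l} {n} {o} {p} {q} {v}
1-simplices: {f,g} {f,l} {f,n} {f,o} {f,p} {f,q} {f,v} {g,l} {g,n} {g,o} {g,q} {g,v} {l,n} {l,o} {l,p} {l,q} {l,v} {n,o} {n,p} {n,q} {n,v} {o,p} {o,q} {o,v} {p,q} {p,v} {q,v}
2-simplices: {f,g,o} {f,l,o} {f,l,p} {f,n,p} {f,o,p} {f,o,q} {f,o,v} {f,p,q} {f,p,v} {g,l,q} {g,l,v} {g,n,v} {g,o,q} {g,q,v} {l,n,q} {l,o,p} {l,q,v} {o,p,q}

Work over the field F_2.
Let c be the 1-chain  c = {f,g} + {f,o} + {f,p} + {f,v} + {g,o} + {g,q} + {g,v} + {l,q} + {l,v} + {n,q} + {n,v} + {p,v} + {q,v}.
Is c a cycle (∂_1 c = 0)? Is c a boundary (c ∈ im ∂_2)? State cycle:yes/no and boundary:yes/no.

n_0=8 n_1=27 n_2=18  [Z2]
∂1: piv[fg,fl,fn,fo,fp,fq,fv] rk=7  ker:gl,gn,go,gq,gv,ln,lo,lp,lq,lv,no,np,nq,nv,op,oq,ov,pq,pv,qv
∂2: piv[fgo,flo,flp,fnp,fop,foq,fov,fpq,fpv,glq,glv,gnv,goq,gqv,lnq] rk=15  ker:lop,lqv,opq
∂1c = 0
c vs im∂2: residual ≠ 0 ⇒ not boundary

cycle:yes boundary:no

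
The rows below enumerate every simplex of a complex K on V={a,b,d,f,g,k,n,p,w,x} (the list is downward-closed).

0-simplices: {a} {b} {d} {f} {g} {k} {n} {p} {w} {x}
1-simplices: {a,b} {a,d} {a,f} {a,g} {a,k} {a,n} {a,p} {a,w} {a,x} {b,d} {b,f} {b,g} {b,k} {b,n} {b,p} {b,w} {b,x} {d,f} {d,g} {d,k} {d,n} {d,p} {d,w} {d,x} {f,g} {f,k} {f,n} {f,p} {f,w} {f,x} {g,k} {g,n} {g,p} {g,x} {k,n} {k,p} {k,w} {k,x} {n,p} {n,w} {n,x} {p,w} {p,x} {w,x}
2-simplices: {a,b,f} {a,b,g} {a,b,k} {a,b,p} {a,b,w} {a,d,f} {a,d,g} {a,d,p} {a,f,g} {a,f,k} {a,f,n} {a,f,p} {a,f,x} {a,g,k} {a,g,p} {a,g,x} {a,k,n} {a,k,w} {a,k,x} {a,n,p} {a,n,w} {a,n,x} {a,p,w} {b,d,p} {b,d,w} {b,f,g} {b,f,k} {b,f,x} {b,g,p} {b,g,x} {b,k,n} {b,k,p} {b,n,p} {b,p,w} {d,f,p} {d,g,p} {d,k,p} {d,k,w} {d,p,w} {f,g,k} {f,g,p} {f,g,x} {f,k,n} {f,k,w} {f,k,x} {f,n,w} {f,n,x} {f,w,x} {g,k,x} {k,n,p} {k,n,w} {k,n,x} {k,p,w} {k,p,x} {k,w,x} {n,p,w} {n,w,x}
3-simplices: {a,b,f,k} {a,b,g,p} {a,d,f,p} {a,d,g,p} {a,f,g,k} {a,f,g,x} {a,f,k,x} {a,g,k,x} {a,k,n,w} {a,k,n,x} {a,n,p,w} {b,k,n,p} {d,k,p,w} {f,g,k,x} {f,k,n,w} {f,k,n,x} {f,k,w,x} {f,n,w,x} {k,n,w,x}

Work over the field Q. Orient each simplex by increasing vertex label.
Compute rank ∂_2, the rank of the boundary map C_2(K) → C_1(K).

rank∂_2=32

n_0=10 n_1=44 n_2=57 n_3=19  [Q]
∂1: piv[ab,ad,af,ag,ak,an,ap,aw,ax] rk=9  ker:bd,bf,bg,bk,bn,bp,bw,bx,df,dg,dk,dn,dp,dw,dx,fg,fk,fn,fp,fw,fx,gk,gn,gp,gx,kn,kp,kw,kx,np,nw,nx,pw,px,wx
∂2: piv[abf,abg,abk,abp,abw,adf,adg,adp,afg,afk,afn,afp,afx,agk,agp,agx,akn,akw,akx,anp,anw,anx,apw,bdp,bdw,bfx,bkn,bkp,dkp,fkw,fwx,kpx] rk=32  ker:bfg,bfk,bgp,bgx,bnp,bpw,dfp,dgp,dkw,dpw,fgk,fgp,fgx,fkn,fkx,fnw,fnx,gkx,knp,knw,knx,kpw,kwx,npw,nwx
∂3: piv[abfk,abgp,adfp,adgp,afgk,afgx,afkx,agkx,aknw,aknx,anpw,bknp,dkpw,fknw,fknx,fkwx,fnwx] rk=17  ker:fgkx,knwx
rk∂_2=32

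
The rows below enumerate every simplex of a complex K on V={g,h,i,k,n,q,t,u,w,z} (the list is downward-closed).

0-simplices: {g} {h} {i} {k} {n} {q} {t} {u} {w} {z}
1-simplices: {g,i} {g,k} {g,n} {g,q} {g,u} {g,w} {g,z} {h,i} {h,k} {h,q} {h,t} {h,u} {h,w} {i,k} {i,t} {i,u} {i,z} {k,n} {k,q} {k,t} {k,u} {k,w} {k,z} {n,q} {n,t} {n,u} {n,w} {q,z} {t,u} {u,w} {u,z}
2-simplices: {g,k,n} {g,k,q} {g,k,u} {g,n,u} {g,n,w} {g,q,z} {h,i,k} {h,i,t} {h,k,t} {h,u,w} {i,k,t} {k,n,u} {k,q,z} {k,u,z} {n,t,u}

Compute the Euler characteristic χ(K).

χ(K)=-6

n_0=10 n_1=31 n_2=15
χ=+10−31+15=-6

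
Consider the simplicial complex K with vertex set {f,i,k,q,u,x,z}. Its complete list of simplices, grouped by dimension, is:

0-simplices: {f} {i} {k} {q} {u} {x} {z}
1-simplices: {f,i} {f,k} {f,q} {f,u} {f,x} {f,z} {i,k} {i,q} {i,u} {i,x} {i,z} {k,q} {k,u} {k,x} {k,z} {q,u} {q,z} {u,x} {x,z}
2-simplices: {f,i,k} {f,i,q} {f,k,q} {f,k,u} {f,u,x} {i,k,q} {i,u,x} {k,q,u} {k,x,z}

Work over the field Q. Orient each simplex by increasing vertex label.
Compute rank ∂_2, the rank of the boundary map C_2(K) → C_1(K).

rank∂_2=8

n_0=7 n_1=19 n_2=9  [Q]
∂1: piv[fi,fk,fq,fu,fx,fz] rk=6  ker:ik,iq,iu,ix,iz,kq,ku,kx,kz,qu,qz,ux,xz
∂2: piv[fik,fiq,fkq,fku,fux,iux,kqu,kxz] rk=8  ker:ikq
rk∂_2=8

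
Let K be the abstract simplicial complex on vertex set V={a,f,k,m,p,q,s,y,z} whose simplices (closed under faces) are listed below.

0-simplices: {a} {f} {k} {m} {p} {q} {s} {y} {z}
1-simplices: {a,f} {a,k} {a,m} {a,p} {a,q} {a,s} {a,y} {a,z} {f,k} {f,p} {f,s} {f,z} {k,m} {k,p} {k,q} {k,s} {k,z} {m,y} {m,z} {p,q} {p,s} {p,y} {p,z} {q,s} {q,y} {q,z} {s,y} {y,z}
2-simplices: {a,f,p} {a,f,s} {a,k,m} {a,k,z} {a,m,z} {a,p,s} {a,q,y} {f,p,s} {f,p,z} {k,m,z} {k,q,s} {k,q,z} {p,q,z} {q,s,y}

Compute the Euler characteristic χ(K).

χ(K)=-5

n_0=9 n_1=28 n_2=14
χ=+9−28+14=-5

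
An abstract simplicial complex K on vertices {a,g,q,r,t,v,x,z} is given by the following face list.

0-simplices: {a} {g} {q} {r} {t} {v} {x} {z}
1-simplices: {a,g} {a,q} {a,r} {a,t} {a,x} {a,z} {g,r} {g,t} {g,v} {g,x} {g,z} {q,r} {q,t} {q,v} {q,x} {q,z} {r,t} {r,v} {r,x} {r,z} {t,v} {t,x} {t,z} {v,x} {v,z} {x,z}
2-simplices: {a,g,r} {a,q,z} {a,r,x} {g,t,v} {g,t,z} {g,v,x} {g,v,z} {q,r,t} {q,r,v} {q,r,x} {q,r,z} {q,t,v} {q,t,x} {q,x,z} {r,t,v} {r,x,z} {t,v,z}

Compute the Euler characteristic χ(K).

n_0=8 n_1=26 n_2=17
χ=+8−26+17=-1

χ(K)=-1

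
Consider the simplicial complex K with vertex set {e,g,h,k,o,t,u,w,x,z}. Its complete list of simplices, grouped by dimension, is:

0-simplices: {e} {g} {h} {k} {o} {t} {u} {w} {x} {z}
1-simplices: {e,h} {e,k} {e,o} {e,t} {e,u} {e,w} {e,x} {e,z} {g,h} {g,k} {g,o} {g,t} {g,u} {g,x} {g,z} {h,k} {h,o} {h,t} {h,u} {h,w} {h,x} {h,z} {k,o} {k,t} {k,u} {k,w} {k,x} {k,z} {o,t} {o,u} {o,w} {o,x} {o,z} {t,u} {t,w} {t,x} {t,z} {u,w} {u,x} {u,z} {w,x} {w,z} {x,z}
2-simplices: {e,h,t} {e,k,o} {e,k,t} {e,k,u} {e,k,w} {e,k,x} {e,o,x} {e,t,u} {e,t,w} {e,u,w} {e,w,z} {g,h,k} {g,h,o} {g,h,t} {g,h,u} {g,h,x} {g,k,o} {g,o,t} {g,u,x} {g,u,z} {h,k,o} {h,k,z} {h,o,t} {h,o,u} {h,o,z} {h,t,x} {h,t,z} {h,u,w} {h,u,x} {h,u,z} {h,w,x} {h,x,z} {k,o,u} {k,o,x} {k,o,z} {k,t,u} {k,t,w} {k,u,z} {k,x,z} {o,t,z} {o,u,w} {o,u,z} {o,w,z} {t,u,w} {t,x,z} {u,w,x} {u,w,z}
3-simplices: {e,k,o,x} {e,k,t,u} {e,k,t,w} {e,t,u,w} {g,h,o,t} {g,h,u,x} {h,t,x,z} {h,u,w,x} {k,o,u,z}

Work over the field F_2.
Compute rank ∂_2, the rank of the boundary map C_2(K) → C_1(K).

rank∂_2=33

n_0=10 n_1=43 n_2=47 n_3=9  [Z2]
∂1: piv[eh,ek,eo,et,eu,ew,ex,ez,gh] rk=9  ker:gk,go,gt,gu,gx,gz,hk,ho,ht,hu,hw,hx,hz,ko,kt,ku,kw,kx,kz,ot,ou,ow,ox,oz,tu,tw,tx,tz,uw,ux,uz,wx,wz,xz
∂2: piv[eht,eko,ekt,eku,ekw,ekx,eox,etu,etw,euw,ewz,ghk,gho,ght,ghu,ghx,gko,got,gux,guz,hkz,hou,hoz,htx,htz,huw,huz,hwx,hxz,kou,kxz,ouw,owz] rk=33  ker:hko,hot,hux,kox,koz,ktu,ktw,kuz,otz,ouz,tuw,txz,uwx,uwz
∂3: piv[ekox,ektu,ektw,etuw,ghot,ghux,htxz,huwx,kouz] rk=9
rk∂_2=33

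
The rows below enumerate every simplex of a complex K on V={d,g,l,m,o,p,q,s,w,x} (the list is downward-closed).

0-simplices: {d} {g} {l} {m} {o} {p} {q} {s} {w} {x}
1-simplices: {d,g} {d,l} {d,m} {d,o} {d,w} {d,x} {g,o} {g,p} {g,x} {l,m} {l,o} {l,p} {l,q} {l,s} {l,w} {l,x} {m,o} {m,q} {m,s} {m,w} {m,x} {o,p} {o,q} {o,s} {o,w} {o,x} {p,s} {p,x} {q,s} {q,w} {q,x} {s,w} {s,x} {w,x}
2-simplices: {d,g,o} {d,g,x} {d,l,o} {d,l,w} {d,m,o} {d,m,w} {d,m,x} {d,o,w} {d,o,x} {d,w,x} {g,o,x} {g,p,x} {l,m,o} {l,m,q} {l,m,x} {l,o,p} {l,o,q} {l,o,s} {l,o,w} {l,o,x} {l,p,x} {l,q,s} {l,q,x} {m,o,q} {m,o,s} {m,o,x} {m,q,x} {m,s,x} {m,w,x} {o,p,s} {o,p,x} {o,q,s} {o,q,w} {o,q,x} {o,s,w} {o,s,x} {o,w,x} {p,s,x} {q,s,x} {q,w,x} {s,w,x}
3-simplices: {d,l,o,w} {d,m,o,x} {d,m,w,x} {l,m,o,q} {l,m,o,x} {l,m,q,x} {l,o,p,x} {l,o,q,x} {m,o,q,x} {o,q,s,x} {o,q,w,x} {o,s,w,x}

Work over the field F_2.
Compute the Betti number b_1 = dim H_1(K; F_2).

b_1=0

n_0=10 n_1=34 n_2=41 n_3=12  [Z2]
∂1: piv[dg,dl,dm,do,dw,dx,gp,lq,ls] rk=9  ker:go,gx,lm,lo,lp,lw,lx,mo,mq,ms,mw,mx,op,oq,os,ow,ox,ps,px,qs,qw,qx,sw,sx,wx
∂2: piv[dgo,dgx,dlo,dlw,dmo,dmw,dmx,dow,dox,dwx,gpx,lmo,lmq,lmx,lop,loq,los,lpx,lqs,lqx,mos,msx,ops,oqw,osw] rk=25  ker:gox,low,lox,moq,mox,mqx,mwx,opx,oqs,oqx,osx,owx,psx,qsx,qwx,swx
∂3: piv[dlow,dmox,dmwx,lmoq,lmox,lmqx,lopx,loqx,oqsx,oqwx,oswx] rk=11  ker:moqx
b_1=(34−9)−25=0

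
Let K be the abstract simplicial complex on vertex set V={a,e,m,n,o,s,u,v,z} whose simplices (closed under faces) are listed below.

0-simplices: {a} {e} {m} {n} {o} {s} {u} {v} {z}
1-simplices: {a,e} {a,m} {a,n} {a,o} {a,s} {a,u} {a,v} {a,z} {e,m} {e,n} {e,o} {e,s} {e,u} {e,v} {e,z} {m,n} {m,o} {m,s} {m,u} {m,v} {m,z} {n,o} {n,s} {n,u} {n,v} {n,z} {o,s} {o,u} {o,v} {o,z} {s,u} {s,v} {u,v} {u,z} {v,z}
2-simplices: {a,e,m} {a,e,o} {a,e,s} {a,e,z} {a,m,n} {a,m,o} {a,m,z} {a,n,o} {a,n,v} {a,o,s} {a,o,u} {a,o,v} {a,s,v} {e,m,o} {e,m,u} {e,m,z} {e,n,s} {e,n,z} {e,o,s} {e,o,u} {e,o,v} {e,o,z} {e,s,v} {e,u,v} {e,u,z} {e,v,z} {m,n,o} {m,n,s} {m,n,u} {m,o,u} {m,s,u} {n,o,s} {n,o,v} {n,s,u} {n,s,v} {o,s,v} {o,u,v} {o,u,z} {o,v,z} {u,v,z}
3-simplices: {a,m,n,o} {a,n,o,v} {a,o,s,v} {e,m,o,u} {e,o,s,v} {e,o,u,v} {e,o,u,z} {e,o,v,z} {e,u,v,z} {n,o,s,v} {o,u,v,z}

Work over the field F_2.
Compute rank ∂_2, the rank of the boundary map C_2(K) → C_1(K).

rank∂_2=26

n_0=9 n_1=35 n_2=40 n_3=11  [Z2]
∂1: piv[ae,am,an,ao,as,au,av,az] rk=8  ker:em,en,eo,es,eu,ev,ez,mn,mo,ms,mu,mv,mz,no,ns,nu,nv,nz,os,ou,ov,oz,su,sv,uv,uz,vz
∂2: piv[aem,aeo,aes,aez,amn,amo,amz,ano,anv,aos,aou,aov,asv,emu,ens,enz,eou,eov,eoz,euv,euz,evz,mns,mnu,msu,nos] rk=26  ker:emo,emz,eos,esv,mno,mou,nov,nsu,nsv,osv,ouv,ouz,ovz,uvz
∂3: piv[amno,anov,aosv,emou,eosv,eouv,eouz,eovz,euvz,nosv] rk=10  ker:ouvz
rk∂_2=26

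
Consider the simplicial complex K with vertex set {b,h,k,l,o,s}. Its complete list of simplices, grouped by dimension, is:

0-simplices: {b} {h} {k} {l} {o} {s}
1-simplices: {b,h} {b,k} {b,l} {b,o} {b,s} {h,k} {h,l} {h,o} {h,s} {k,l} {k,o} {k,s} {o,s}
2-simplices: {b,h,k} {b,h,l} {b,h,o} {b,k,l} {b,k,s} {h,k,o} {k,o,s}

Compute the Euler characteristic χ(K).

n_0=6 n_1=13 n_2=7
χ=+6−13+7=0

χ(K)=0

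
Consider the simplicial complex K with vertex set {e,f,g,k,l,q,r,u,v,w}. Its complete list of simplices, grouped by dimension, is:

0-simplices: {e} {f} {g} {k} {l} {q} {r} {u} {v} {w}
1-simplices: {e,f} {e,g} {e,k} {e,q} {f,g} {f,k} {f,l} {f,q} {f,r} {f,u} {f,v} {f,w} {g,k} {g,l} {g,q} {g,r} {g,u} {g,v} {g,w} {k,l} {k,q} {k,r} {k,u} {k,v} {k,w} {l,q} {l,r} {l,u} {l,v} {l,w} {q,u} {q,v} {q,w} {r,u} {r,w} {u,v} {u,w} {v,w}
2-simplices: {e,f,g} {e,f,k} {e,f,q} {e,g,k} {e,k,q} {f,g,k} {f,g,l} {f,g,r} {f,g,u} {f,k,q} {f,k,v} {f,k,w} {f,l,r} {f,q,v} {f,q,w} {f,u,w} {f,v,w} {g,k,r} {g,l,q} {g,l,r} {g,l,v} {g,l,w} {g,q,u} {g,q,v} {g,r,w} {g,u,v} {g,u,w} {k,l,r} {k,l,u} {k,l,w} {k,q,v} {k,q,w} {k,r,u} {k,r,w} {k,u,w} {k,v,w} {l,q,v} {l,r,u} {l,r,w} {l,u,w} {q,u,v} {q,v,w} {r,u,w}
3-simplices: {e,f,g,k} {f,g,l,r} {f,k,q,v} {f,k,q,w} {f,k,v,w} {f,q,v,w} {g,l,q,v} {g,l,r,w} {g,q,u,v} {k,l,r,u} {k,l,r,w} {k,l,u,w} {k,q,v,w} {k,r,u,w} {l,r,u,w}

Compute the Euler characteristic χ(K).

n_0=10 n_1=38 n_2=43 n_3=15
χ=+10−38+43−15=0

χ(K)=0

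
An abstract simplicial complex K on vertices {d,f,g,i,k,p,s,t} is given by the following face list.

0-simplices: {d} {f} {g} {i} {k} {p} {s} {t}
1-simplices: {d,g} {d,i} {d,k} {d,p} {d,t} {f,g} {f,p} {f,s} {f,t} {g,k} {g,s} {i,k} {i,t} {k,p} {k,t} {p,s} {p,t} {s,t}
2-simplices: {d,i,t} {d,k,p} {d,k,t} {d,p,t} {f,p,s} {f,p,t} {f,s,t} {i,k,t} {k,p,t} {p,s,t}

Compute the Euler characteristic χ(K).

n_0=8 n_1=18 n_2=10
χ=+8−18+10=0

χ(K)=0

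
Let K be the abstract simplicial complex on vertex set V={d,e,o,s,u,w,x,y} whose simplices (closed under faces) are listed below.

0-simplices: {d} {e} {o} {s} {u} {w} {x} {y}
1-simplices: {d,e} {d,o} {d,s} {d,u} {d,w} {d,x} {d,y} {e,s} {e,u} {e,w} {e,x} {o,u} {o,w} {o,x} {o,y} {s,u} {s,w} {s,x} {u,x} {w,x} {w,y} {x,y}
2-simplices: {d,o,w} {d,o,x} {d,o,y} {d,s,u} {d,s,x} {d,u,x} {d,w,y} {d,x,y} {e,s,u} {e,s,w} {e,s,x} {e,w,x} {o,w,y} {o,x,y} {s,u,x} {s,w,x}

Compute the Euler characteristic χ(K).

n_0=8 n_1=22 n_2=16
χ=+8−22+16=2

χ(K)=2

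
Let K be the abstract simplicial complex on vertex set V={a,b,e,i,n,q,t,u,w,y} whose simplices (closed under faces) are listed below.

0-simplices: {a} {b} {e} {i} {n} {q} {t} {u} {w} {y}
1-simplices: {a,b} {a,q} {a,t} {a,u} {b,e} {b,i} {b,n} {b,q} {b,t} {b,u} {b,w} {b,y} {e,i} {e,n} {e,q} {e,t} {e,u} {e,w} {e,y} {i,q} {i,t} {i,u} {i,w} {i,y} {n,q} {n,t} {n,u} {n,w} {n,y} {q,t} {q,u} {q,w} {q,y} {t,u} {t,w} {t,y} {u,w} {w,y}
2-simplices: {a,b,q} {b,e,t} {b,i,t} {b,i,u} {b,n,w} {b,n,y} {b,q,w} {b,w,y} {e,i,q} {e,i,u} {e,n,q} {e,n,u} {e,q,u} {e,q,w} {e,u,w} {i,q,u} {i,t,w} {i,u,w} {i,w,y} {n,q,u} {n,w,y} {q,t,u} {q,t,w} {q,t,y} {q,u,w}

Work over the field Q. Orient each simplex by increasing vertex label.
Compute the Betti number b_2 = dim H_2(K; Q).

b_2=4

n_0=10 n_1=38 n_2=25  [Q]
∂1: piv[ab,aq,at,au,be,bi,bn,bw,by] rk=9  ker:bq,bt,bu,ei,en,eq,et,eu,ew,ey,iq,it,iu,iw,iy,nq,nt,nu,nw,ny,qt,qu,qw,qy,tu,tw,ty,uw,wy
∂2: piv[abq,bet,bit,biu,bnw,bny,bqw,bwy,eiq,eiu,enq,enu,equ,eqw,euw,itw,iuw,iwy,qtu,qtw,qty] rk=21  ker:iqu,nqu,nwy,quw
b_2=(25−21)−0=4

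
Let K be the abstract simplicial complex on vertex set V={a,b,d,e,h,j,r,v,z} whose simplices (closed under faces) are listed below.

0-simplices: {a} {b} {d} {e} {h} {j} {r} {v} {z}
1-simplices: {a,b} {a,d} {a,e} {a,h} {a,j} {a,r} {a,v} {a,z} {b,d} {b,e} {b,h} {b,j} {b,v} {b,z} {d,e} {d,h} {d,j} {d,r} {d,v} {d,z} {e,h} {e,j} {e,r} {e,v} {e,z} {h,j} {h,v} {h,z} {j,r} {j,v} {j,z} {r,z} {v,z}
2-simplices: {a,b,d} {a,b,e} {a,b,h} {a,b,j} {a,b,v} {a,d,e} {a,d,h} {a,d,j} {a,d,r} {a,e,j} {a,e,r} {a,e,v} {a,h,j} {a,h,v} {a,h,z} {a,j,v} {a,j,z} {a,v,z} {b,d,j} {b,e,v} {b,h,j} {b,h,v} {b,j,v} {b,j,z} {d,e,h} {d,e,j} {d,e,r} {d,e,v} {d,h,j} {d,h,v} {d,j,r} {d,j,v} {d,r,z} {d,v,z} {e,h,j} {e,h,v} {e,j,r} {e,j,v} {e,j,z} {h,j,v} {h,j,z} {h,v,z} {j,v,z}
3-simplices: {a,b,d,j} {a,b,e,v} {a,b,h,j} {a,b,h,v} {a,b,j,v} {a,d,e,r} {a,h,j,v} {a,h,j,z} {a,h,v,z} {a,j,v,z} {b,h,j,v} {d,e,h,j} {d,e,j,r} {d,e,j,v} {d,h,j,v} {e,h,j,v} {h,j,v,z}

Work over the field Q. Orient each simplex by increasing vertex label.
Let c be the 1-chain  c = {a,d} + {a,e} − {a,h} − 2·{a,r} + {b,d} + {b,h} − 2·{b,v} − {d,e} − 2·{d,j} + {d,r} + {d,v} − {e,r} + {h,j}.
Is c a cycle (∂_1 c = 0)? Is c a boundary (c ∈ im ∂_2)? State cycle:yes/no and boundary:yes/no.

cycle:no boundary:no

n_0=9 n_1=33 n_2=43 n_3=17  [Q]
∂1: piv[ab,ad,ae,ah,aj,ar,av,az] rk=8  ker:bd,be,bh,bj,bv,bz,de,dh,dj,dr,dv,dz,eh,ej,er,ev,ez,hj,hv,hz,jr,jv,jz,rz,vz
∂2: piv[abd,abe,abh,abj,abv,ade,adh,adj,adr,aej,aer,aev,ahj,ahv,ahz,ajv,ajz,avz,bjz,deh,dev,djr,drz,dvz,ejz] rk=25  ker:bdj,bev,bhj,bhv,bjv,dej,der,dhj,dhv,djv,ehj,ehv,ejr,ejv,hjv,hjz,hvz,jvz
∂3: piv[abdj,abev,abhj,abhv,abjv,ader,ahjv,ahjz,ahvz,ajvz,dehj,dejr,dejv,dhjv,ehjv] rk=15  ker:bhjv,hjvz
∂1c = {a} + 3·{d} + {e} − {h} − {j} − 2·{r} − {v}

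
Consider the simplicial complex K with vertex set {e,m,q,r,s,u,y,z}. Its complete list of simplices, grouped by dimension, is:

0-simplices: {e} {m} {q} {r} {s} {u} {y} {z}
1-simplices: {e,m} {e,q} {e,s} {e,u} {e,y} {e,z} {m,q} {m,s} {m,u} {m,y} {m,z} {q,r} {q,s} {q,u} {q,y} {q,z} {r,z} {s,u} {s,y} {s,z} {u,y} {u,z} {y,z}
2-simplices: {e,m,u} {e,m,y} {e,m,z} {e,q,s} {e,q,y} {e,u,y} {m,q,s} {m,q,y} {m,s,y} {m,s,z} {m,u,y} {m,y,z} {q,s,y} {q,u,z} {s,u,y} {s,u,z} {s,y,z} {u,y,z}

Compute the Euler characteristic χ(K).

n_0=8 n_1=23 n_2=18
χ=+8−23+18=3

χ(K)=3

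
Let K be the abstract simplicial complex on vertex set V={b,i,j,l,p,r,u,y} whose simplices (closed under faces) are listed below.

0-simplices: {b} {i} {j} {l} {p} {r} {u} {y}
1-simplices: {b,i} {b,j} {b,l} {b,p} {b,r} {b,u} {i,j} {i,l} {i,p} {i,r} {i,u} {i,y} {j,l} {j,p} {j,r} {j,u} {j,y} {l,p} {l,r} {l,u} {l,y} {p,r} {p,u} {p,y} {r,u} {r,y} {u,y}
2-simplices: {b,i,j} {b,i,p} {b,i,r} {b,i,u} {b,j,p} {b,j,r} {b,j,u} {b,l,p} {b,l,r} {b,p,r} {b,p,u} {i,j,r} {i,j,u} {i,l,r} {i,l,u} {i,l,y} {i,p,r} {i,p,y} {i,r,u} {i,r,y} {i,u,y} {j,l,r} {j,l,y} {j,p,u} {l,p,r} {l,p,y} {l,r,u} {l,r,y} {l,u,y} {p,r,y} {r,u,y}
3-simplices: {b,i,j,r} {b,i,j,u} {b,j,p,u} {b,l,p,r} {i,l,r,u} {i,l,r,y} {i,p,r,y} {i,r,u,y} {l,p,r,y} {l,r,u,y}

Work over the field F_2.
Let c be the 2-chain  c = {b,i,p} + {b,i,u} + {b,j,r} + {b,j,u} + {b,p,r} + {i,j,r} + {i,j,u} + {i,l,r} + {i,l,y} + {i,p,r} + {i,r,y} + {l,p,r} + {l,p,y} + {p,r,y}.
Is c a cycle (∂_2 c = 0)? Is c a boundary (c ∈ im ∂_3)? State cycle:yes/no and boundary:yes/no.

n_0=8 n_1=27 n_2=31 n_3=10  [Z2]
∂1: piv[bi,bj,bl,bp,br,bu,iy] rk=7  ker:ij,il,ip,ir,iu,jl,jp,jr,ju,jy,lp,lr,lu,ly,pr,pu,py,ru,ry,uy
∂2: piv[bij,bip,bir,biu,bjp,bjr,bju,blp,blr,bpr,bpu,ilr,ilu,ily,ipy,iru,iry,iuy,jlr,jly] rk=20  ker:ijr,iju,ipr,jpu,lpr,lpy,lru,lry,luy,pry,ruy
∂3: piv[bijr,biju,bjpu,blpr,ilru,ilry,ipry,iruy,lpry,lruy] rk=10
∂2c = 0
c vs im∂3: residual ≠ 0 ⇒ not boundary

cycle:yes boundary:no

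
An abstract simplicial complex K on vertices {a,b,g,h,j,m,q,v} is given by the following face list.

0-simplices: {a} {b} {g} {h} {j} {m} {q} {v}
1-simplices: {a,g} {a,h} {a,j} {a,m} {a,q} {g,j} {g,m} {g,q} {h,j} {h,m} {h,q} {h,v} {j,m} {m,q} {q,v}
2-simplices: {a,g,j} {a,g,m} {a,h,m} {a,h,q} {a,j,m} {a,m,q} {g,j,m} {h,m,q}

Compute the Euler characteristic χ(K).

n_0=8 n_1=15 n_2=8
χ=+8−15+8=1

χ(K)=1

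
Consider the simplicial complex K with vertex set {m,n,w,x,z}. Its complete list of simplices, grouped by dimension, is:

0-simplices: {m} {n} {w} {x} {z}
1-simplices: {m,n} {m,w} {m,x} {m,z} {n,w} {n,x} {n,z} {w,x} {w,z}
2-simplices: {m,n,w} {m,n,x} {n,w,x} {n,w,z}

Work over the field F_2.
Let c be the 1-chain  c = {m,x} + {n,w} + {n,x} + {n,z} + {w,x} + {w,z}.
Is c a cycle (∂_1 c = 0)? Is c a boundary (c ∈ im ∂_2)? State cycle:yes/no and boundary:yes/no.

cycle:no boundary:no

n_0=5 n_1=9 n_2=4  [Z2]
∂1: piv[mn,mw,mx,mz] rk=4  ker:nw,nx,nz,wx,wz
∂2: piv[mnw,mnx,nwx,nwz] rk=4
∂1c = {m} + {n} + {w} + {x}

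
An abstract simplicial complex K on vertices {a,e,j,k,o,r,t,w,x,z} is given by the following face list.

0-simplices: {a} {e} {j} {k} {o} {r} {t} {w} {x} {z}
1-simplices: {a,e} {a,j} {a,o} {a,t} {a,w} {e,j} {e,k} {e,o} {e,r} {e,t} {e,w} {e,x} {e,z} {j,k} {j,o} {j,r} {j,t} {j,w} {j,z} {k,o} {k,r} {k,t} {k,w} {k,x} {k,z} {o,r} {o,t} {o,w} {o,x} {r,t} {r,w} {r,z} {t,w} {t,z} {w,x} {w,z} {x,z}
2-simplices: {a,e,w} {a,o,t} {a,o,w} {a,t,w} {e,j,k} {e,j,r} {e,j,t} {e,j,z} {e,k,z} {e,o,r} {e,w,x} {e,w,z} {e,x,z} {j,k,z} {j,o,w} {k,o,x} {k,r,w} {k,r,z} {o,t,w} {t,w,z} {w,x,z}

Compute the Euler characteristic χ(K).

χ(K)=-6

n_0=10 n_1=37 n_2=21
χ=+10−37+21=-6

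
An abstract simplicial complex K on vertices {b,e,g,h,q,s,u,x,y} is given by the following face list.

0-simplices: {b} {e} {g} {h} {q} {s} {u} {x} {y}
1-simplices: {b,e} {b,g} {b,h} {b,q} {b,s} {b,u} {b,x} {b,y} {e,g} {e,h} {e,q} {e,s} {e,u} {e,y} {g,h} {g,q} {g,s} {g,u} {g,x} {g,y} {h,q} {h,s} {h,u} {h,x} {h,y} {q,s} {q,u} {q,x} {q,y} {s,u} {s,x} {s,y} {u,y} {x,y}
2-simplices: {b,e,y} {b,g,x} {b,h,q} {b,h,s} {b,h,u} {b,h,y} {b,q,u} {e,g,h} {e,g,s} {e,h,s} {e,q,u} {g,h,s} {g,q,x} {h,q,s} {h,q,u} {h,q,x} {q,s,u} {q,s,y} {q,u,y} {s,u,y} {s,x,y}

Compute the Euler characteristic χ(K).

n_0=9 n_1=34 n_2=21
χ=+9−34+21=-4

χ(K)=-4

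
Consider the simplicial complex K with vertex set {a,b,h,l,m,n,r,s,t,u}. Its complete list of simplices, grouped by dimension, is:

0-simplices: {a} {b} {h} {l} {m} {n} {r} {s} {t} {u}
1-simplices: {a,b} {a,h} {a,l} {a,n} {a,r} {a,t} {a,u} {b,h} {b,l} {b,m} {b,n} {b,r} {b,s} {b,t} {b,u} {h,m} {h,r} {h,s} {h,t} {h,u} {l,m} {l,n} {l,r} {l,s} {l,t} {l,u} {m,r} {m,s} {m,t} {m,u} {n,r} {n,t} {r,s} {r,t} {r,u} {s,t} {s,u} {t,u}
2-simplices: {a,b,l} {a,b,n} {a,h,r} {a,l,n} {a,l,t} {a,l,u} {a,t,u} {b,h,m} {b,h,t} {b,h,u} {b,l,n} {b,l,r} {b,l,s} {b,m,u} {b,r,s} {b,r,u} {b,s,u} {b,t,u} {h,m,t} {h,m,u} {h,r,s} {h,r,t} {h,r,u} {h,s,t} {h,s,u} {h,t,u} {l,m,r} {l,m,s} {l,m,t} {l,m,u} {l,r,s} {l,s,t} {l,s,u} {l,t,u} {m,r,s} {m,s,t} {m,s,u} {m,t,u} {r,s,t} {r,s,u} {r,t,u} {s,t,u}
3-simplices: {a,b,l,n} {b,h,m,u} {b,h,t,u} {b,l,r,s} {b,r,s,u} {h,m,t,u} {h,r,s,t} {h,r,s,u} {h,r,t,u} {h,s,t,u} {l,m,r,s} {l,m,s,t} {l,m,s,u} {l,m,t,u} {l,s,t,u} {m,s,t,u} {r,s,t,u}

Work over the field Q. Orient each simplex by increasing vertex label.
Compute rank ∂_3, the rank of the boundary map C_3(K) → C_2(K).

n_0=10 n_1=38 n_2=42 n_3=17  [Q]
∂1: piv[ab,ah,al,an,ar,at,au,bm,bs] rk=9  ker:bh,bl,bn,br,bt,bu,hm,hr,hs,ht,hu,lm,ln,lr,ls,lt,lu,mr,ms,mt,mu,nr,nt,rs,rt,ru,st,su,tu
∂2: piv[abl,abn,ahr,aln,alt,alu,atu,bhm,bht,bhu,blr,bls,bmu,brs,bru,bsu,btu,hmt,hrs,hrt,hru,hst,lmr,lms,lmt,lst] rk=26  ker:bln,hmu,hsu,htu,lmu,lrs,lsu,ltu,mrs,mst,msu,mtu,rst,rsu,rtu,stu
∂3: piv[abln,bhmu,bhtu,blrs,brsu,hmtu,hrst,hrsu,hrtu,hstu,lmrs,lmst,lmsu,lmtu,lstu] rk=15  ker:mstu,rstu
rk∂_3=15

rank∂_3=15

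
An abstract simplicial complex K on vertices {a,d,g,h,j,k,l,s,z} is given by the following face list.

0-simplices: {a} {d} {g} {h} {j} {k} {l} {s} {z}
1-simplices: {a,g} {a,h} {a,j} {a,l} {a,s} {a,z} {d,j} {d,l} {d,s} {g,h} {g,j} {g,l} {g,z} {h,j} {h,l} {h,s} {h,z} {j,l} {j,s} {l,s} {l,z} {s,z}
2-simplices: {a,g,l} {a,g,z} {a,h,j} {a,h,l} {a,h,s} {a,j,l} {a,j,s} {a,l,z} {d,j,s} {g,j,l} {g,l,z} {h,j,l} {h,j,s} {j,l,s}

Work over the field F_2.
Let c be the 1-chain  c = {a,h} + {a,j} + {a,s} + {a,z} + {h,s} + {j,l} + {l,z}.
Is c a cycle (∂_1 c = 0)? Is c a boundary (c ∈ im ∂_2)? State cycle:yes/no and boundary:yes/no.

n_0=9 n_1=22 n_2=14  [Z2]
∂1: piv[ag,ah,aj,al,as,az,dj] rk=7  ker:dl,ds,gh,gj,gl,gz,hj,hl,hs,hz,jl,js,ls,lz,sz
∂2: piv[agl,agz,ahj,ahl,ahs,ajl,ajs,alz,djs,gjl,jls] rk=11  ker:glz,hjl,hjs
∂1c = 0
c vs im∂2: reduces to 0 ⇒ boundary

cycle:yes boundary:yes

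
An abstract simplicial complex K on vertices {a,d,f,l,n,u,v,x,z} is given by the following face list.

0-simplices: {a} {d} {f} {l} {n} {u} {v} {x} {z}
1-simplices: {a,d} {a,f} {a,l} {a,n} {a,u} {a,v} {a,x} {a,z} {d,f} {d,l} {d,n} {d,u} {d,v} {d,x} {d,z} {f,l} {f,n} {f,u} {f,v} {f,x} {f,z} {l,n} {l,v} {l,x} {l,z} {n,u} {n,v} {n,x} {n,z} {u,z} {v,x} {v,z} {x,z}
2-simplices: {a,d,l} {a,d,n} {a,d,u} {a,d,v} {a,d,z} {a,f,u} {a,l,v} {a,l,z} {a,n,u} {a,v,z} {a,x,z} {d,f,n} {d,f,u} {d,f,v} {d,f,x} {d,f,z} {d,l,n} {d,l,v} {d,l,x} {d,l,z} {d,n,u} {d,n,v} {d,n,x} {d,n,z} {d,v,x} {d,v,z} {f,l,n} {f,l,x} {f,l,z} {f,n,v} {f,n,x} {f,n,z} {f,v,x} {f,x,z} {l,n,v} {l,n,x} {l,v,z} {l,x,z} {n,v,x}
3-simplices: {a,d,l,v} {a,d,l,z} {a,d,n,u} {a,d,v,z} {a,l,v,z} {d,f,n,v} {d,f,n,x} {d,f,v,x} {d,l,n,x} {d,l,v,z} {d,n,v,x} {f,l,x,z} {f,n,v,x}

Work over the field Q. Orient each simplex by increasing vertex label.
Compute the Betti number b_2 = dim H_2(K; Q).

n_0=9 n_1=33 n_2=39 n_3=13  [Q]
∂1: piv[ad,af,al,an,au,av,ax,az] rk=8  ker:df,dl,dn,du,dv,dx,dz,fl,fn,fu,fv,fx,fz,ln,lv,lx,lz,nu,nv,nx,nz,uz,vx,vz,xz
∂2: piv[adl,adn,adu,adv,adz,afu,alv,alz,anu,avz,axz,dfn,dfu,dfv,dfx,dfz,dln,dlx,dnv,dnx,dnz,dvx,fln,fxz] rk=24  ker:dlv,dlz,dnu,dvz,flx,flz,fnv,fnx,fnz,fvx,lnv,lnx,lvz,lxz,nvx
∂3: piv[adlv,adlz,adnu,advz,alvz,dfnv,dfnx,dfvx,dlnx,dnvx,flxz] rk=11  ker:dlvz,fnvx
b_2=(39−24)−11=4

b_2=4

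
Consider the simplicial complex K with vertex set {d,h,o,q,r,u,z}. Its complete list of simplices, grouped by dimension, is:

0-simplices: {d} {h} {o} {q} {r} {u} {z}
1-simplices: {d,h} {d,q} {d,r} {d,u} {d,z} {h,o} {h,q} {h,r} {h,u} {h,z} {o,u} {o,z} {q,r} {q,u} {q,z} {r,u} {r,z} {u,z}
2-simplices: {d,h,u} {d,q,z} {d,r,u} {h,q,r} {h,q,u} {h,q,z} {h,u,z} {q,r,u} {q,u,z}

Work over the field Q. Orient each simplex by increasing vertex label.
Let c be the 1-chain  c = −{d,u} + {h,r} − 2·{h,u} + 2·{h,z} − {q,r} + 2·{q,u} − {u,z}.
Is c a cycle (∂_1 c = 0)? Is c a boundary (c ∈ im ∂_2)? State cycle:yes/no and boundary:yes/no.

cycle:no boundary:no

n_0=7 n_1=18 n_2=9  [Q]
∂1: piv[dh,dq,dr,du,dz,ho] rk=6  ker:hq,hr,hu,hz,ou,oz,qr,qu,qz,ru,rz,uz
∂2: piv[dhu,dqz,dru,hqr,hqu,hqz,huz,qru] rk=8  ker:quz
∂1c = {d} − {h} − {q} + {z}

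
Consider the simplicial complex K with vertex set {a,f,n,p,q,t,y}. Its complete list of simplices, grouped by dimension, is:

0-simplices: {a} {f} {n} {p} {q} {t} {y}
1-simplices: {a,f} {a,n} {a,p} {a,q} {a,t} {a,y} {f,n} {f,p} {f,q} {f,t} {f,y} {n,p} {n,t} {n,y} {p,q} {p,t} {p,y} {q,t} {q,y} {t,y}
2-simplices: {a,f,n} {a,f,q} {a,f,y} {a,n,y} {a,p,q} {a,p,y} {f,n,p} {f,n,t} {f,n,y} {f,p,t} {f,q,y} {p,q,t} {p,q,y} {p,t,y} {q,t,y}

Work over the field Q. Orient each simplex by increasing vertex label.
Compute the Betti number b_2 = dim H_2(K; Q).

b_2=3

n_0=7 n_1=20 n_2=15  [Q]
∂1: piv[af,an,ap,aq,at,ay] rk=6  ker:fn,fp,fq,ft,fy,np,nt,ny,pq,pt,py,qt,qy,ty
∂2: piv[afn,afq,afy,any,apq,apy,fnp,fnt,fpt,fqy,pqt,pty] rk=12  ker:fny,pqy,qty
b_2=(15−12)−0=3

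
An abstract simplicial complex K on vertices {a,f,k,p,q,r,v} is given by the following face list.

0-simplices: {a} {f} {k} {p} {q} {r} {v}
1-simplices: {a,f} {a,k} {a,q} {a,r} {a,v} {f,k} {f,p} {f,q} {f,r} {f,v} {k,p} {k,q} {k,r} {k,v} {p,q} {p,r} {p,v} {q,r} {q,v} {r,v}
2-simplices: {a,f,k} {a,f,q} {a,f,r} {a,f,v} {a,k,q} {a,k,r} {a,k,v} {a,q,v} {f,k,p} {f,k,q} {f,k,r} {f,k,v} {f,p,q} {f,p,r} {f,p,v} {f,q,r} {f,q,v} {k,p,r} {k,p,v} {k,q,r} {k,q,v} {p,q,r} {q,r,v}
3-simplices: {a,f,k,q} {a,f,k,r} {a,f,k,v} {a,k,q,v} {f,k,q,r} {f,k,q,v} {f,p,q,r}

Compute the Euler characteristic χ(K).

n_0=7 n_1=20 n_2=23 n_3=7
χ=+7−20+23−7=3

χ(K)=3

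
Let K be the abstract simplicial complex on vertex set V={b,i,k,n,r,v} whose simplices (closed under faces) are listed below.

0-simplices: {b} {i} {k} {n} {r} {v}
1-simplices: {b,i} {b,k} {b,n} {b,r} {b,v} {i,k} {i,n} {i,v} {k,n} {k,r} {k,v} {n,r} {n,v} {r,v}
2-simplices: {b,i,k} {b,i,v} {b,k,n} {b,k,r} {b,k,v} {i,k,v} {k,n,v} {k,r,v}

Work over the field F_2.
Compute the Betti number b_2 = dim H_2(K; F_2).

n_0=6 n_1=14 n_2=8  [Z2]
∂1: piv[bi,bk,bn,br,bv] rk=5  ker:ik,in,iv,kn,kr,kv,nr,nv,rv
∂2: piv[bik,biv,bkn,bkr,bkv,knv,krv] rk=7  ker:ikv
b_2=(8−7)−0=1

b_2=1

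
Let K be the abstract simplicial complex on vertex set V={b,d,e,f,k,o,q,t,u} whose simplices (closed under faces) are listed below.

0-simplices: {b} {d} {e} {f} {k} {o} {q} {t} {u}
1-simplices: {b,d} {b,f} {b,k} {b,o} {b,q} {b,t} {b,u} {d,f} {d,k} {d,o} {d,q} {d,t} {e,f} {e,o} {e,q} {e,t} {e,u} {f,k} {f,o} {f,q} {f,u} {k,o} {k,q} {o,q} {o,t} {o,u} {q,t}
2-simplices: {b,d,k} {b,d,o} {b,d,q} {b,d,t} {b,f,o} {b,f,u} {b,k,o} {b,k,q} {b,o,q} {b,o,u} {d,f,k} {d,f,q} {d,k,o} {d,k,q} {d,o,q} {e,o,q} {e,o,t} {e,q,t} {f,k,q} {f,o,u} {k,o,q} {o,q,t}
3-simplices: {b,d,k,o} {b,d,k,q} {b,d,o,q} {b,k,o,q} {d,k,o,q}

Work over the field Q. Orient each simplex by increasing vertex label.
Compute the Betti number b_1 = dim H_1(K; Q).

b_1=4

n_0=9 n_1=27 n_2=22 n_3=5  [Q]
∂1: piv[bd,bf,bk,bo,bq,bt,bu,ef] rk=8  ker:df,dk,do,dq,dt,eo,eq,et,eu,fk,fo,fq,fu,ko,kq,oq,ot,ou,qt
∂2: piv[bdk,bdo,bdq,bdt,bfo,bfu,bko,bkq,boq,bou,dfk,dfq,eoq,eot,eqt] rk=15  ker:dko,dkq,doq,fkq,fou,koq,oqt
∂3: piv[bdko,bdkq,bdoq,bkoq] rk=4  ker:dkoq
b_1=(27−8)−15=4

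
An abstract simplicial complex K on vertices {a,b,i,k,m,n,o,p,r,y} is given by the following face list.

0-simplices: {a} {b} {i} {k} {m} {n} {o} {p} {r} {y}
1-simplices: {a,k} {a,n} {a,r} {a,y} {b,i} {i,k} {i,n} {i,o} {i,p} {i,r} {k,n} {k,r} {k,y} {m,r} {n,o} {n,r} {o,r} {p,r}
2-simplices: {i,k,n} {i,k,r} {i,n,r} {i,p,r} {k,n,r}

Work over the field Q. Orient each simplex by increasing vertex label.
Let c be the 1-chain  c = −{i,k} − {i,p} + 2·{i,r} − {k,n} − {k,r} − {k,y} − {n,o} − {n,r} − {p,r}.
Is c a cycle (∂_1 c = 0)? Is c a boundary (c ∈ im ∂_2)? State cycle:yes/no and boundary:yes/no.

cycle:no boundary:no

n_0=10 n_1=18 n_2=5  [Q]
∂1: piv[ak,an,ar,ay,bi,ik,io,ip,mr] rk=9  ker:in,ir,kn,kr,ky,no,nr,or,pr
∂2: piv[ikn,ikr,inr,ipr] rk=4  ker:knr
∂1c = 2·{k} + {n} − {o} − {r} − {y}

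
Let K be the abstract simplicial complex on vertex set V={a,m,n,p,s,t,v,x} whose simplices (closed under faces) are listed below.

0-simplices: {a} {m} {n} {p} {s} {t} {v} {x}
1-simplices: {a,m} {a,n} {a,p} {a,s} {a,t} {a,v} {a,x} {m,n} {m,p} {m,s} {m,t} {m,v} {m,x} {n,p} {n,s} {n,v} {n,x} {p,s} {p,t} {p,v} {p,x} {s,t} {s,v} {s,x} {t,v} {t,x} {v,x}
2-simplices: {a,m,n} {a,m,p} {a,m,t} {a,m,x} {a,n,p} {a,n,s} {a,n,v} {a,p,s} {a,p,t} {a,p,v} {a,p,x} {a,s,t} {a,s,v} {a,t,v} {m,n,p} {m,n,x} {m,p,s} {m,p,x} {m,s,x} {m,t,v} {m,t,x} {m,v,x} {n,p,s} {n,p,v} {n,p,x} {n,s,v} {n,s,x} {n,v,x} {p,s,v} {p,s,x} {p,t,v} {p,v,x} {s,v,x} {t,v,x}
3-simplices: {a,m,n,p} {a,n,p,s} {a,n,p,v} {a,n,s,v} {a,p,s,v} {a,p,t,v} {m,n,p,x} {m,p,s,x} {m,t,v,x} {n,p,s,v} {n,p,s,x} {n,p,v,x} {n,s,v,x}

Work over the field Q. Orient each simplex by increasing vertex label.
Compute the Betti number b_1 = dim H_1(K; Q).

b_1=0

n_0=8 n_1=27 n_2=34 n_3=13  [Q]
∂1: piv[am,an,ap,as,at,av,ax] rk=7  ker:mn,mp,ms,mt,mv,mx,np,ns,nv,nx,ps,pt,pv,px,st,sv,sx,tv,tx,vx
∂2: piv[amn,amp,amt,amx,anp,ans,anv,aps,apt,apv,apx,ast,asv,atv,mnx,mps,msx,mtv,mtx,mvx] rk=20  ker:mnp,mpx,nps,npv,npx,nsv,nsx,nvx,psv,psx,ptv,pvx,svx,tvx
∂3: piv[amnp,anps,anpv,ansv,apsv,aptv,mnpx,mpsx,mtvx,npsx,npvx,nsvx] rk=12  ker:npsv
b_1=(27−7)−20=0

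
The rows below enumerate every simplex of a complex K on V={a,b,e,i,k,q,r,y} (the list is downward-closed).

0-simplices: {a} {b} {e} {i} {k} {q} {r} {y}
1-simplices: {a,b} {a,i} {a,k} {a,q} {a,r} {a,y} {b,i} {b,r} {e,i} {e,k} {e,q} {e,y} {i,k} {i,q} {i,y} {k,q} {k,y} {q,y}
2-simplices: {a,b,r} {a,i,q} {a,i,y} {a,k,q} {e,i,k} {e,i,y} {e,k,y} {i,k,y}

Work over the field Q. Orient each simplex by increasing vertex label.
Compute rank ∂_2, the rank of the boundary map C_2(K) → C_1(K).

rank∂_2=7

n_0=8 n_1=18 n_2=8  [Q]
∂1: piv[ab,ai,ak,aq,ar,ay,ei] rk=7  ker:bi,br,ek,eq,ey,ik,iq,iy,kq,ky,qy
∂2: piv[abr,aiq,aiy,akq,eik,eiy,eky] rk=7  ker:iky
rk∂_2=7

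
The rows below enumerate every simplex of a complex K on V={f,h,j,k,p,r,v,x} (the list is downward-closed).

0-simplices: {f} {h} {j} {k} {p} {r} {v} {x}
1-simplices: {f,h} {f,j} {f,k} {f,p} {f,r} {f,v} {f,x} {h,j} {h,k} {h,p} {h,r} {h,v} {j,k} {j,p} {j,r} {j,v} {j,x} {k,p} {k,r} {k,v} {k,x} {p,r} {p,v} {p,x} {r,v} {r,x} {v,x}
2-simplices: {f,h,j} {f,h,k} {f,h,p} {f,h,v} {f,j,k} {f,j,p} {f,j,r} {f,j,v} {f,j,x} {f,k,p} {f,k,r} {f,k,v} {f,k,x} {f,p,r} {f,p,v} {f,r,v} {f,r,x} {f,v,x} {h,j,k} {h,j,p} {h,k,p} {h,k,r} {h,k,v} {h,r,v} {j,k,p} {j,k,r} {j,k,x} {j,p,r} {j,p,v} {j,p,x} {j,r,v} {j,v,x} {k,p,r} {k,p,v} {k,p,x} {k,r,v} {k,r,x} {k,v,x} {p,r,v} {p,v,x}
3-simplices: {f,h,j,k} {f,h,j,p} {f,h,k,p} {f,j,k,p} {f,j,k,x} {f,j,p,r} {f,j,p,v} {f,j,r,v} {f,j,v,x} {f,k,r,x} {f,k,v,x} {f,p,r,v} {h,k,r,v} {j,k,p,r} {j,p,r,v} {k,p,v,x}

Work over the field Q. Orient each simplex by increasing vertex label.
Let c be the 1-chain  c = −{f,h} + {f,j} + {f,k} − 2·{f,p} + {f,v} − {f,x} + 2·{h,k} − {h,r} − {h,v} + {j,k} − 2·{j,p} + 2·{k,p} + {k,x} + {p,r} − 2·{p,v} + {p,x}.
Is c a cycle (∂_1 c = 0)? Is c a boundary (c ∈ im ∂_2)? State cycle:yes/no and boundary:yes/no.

n_0=8 n_1=27 n_2=40 n_3=16  [Q]
∂1: piv[fh,fj,fk,fp,fr,fv,fx] rk=7  ker:hj,hk,hp,hr,hv,jk,jp,jr,jv,jx,kp,kr,kv,kx,pr,pv,px,rv,rx,vx
∂2: piv[fhj,fhk,fhp,fhv,fjk,fjp,fjr,fjv,fjx,fkp,fkr,fkv,fkx,fpr,fpv,frv,frx,fvx,hkr,jpx] rk=20  ker:hjk,hjp,hkp,hkv,hrv,jkp,jkr,jkx,jpr,jpv,jrv,jvx,kpr,kpv,kpx,krv,krx,kvx,prv,pvx
∂3: piv[fhjk,fhjp,fhkp,fjkp,fjkx,fjpr,fjpv,fjrv,fjvx,fkrx,fkvx,fprv,hkrv,jkpr,kpvx] rk=15  ker:jprv
∂1c = {f} − {h} + 2·{j} + {k} − 2·{p} − 2·{v} + {x}

cycle:no boundary:no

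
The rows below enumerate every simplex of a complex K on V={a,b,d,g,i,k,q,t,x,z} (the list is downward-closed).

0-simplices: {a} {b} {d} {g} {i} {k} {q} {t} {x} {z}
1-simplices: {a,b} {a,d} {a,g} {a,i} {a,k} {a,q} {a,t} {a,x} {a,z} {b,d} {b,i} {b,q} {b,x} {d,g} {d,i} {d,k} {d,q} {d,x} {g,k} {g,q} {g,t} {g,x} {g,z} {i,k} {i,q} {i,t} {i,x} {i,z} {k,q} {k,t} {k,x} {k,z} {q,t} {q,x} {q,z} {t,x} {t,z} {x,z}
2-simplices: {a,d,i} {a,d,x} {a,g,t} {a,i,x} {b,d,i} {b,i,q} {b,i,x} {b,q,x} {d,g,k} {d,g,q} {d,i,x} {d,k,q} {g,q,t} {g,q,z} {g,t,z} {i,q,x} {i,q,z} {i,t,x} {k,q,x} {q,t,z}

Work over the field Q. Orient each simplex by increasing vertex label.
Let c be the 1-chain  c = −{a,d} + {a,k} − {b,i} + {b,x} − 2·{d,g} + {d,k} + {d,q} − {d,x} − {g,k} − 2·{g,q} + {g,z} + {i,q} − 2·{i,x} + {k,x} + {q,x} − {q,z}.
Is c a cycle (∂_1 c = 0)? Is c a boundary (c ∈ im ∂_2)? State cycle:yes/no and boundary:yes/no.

cycle:yes boundary:no

n_0=10 n_1=38 n_2=20  [Q]
∂1: piv[ab,ad,ag,ai,ak,aq,at,ax,az] rk=9  ker:bd,bi,bq,bx,dg,di,dk,dq,dx,gk,gq,gt,gx,gz,ik,iq,it,ix,iz,kq,kt,kx,kz,qt,qx,qz,tx,tz,xz
∂2: piv[adi,adx,agt,aix,bdi,biq,bix,bqx,dgk,dgq,dkq,gqt,gqz,gtz,iqz,itx,kqx] rk=17  ker:dix,iqx,qtz
∂1c = 0
c vs im∂2: residual ≠ 0 ⇒ not boundary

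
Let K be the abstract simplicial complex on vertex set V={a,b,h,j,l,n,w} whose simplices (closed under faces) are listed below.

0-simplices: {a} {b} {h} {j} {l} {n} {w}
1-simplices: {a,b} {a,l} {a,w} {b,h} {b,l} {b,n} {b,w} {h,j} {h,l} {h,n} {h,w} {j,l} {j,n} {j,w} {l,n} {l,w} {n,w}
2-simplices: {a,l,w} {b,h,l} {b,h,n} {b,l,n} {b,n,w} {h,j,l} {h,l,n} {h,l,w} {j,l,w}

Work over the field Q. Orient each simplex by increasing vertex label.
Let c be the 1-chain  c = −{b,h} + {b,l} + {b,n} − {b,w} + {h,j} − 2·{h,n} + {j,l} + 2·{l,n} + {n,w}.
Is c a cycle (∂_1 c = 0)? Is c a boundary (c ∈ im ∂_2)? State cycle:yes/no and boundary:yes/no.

cycle:yes boundary:yes

n_0=7 n_1=17 n_2=9  [Q]
∂1: piv[ab,al,aw,bh,bn,hj] rk=6  ker:bl,bw,hl,hn,hw,jl,jn,jw,ln,lw,nw
∂2: piv[alw,bhl,bhn,bln,bnw,hjl,hlw,jlw] rk=8  ker:hln
∂1c = 0
c vs im∂2: reduces to 0 ⇒ boundary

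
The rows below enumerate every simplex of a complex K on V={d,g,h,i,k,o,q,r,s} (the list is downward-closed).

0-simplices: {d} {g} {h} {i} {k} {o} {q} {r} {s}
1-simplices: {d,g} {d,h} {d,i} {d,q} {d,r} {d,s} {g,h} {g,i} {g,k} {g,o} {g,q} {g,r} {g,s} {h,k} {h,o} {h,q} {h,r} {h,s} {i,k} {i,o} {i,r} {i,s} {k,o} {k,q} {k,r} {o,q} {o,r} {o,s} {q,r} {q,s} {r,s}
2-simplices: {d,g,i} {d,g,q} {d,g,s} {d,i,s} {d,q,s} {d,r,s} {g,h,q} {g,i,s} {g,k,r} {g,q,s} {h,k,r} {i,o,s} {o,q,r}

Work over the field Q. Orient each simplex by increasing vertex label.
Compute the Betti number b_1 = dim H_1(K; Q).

b_1=12

n_0=9 n_1=31 n_2=13  [Q]
∂1: piv[dg,dh,di,dq,dr,ds,gk,go] rk=8  ker:gh,gi,gq,gr,gs,hk,ho,hq,hr,hs,ik,io,ir,is,ko,kq,kr,oq,or,os,qr,qs,rs
∂2: piv[dgi,dgq,dgs,dis,dqs,drs,ghq,gkr,hkr,ios,oqr] rk=11  ker:gis,gqs
b_1=(31−8)−11=12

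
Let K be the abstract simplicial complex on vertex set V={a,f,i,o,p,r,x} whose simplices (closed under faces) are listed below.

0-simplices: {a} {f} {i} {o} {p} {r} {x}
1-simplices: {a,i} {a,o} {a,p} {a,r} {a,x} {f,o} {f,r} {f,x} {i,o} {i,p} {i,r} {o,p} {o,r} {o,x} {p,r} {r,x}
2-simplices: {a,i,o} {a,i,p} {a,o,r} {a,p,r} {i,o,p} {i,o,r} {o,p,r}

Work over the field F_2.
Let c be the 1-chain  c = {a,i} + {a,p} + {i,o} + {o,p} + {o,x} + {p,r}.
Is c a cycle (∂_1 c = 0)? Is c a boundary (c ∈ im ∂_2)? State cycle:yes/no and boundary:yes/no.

n_0=7 n_1=16 n_2=7  [Z2]
∂1: piv[ai,ao,ap,ar,ax,fo] rk=6  ker:fr,fx,io,ip,ir,op,or,ox,pr,rx
∂2: piv[aio,aip,aor,apr,iop,ior] rk=6  ker:opr
∂1c = {o} + {p} + {r} + {x}

cycle:no boundary:no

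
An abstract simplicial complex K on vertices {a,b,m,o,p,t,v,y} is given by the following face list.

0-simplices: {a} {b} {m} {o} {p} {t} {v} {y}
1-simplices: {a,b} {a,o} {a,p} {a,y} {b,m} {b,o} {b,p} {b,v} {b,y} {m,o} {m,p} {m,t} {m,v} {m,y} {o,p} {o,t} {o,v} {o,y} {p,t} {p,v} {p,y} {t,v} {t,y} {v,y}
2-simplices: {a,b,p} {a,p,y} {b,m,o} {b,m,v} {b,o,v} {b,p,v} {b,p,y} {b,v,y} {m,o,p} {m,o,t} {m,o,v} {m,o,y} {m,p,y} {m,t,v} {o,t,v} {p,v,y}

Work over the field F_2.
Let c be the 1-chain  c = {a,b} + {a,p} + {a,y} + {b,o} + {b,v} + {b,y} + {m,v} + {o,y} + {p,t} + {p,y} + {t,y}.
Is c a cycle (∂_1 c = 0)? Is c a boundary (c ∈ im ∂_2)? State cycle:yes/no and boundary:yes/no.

cycle:no boundary:no

n_0=8 n_1=24 n_2=16  [Z2]
∂1: piv[ab,ao,ap,ay,bm,bv,mt] rk=7  ker:bo,bp,by,mo,mp,mv,my,op,ot,ov,oy,pt,pv,py,tv,ty,vy
∂2: piv[abp,apy,bmo,bmv,bov,bpv,bpy,bvy,mop,mot,moy,mpy,mtv] rk=13  ker:mov,otv,pvy
∂1c = {a} + {m} + {p} + {y}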